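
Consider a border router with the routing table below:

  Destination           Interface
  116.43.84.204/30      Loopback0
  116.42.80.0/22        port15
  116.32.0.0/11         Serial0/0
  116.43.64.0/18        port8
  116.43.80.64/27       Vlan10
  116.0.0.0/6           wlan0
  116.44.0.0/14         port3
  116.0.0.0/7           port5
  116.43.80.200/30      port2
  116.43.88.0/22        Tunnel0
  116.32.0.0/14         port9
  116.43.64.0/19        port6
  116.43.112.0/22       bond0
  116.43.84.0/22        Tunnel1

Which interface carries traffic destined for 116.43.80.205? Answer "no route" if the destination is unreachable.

Routes whose prefix contains 116.43.80.205:
  116.0.0.0/6 (116.0.0.0 - 119.255.255.255) -> wlan0
  116.0.0.0/7 (116.0.0.0 - 117.255.255.255) -> port5
  116.32.0.0/11 (116.32.0.0 - 116.63.255.255) -> Serial0/0
  116.43.64.0/18 (116.43.64.0 - 116.43.127.255) -> port8
  116.43.64.0/19 (116.43.64.0 - 116.43.95.255) -> port6
More-specific entries that do NOT match:
  116.43.84.204/30 (116.43.84.204 - 116.43.84.207) does not contain 116.43.80.205
  116.43.80.200/30 (116.43.80.200 - 116.43.80.203) does not contain 116.43.80.205
  116.43.80.64/27 (116.43.80.64 - 116.43.80.95) does not contain 116.43.80.205
  116.42.80.0/22 (116.42.80.0 - 116.42.83.255) does not contain 116.43.80.205
  116.43.88.0/22 (116.43.88.0 - 116.43.91.255) does not contain 116.43.80.205
  116.43.112.0/22 (116.43.112.0 - 116.43.115.255) does not contain 116.43.80.205
  116.43.84.0/22 (116.43.84.0 - 116.43.87.255) does not contain 116.43.80.205
Longest matching prefix is /19 -> interface port6.

port6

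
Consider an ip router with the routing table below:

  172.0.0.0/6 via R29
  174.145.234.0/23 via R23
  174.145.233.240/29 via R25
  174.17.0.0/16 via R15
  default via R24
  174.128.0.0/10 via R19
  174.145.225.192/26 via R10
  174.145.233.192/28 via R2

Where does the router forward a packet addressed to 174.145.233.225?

Routes whose prefix contains 174.145.233.225:
  0.0.0.0/0 (default, matches everything) -> R24
  172.0.0.0/6 (172.0.0.0 - 175.255.255.255) -> R29
  174.128.0.0/10 (174.128.0.0 - 174.191.255.255) -> R19
More-specific entries that do NOT match:
  174.145.233.240/29 (174.145.233.240 - 174.145.233.247) does not contain 174.145.233.225
  174.145.233.192/28 (174.145.233.192 - 174.145.233.207) does not contain 174.145.233.225
  174.145.225.192/26 (174.145.225.192 - 174.145.225.255) does not contain 174.145.233.225
  174.145.234.0/23 (174.145.234.0 - 174.145.235.255) does not contain 174.145.233.225
  174.17.0.0/16 (174.17.0.0 - 174.17.255.255) does not contain 174.145.233.225
Longest matching prefix is /10 -> next hop R19.

R19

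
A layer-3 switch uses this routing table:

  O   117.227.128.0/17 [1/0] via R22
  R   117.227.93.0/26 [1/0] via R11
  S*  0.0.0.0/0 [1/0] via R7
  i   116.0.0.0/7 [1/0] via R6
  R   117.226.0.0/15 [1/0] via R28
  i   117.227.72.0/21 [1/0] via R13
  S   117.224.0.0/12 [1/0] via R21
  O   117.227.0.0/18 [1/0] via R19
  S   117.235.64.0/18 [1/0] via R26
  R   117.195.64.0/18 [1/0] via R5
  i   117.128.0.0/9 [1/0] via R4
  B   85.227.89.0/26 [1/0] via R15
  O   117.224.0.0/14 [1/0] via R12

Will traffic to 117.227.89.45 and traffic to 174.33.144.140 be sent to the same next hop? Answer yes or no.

no

117.227.89.45: longest match 117.226.0.0/15 -> R28
174.33.144.140: longest match 0.0.0.0/0 -> R7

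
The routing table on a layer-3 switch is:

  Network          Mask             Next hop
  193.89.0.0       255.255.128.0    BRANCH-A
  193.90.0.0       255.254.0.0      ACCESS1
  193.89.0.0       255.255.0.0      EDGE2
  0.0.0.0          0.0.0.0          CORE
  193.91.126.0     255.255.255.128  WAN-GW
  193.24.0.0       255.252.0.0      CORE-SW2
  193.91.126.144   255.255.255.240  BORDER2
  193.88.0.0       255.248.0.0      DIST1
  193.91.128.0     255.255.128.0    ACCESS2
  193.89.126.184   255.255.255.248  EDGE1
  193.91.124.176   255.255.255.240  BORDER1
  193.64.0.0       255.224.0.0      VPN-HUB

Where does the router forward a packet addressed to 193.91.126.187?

Routes whose prefix contains 193.91.126.187:
  0.0.0.0/0 (default, matches everything) -> CORE
  193.64.0.0/11 (193.64.0.0 - 193.95.255.255) -> VPN-HUB
  193.88.0.0/13 (193.88.0.0 - 193.95.255.255) -> DIST1
  193.90.0.0/15 (193.90.0.0 - 193.91.255.255) -> ACCESS1
More-specific entries that do NOT match:
  193.89.126.184/29 (193.89.126.184 - 193.89.126.191) does not contain 193.91.126.187
  193.91.126.144/28 (193.91.126.144 - 193.91.126.159) does not contain 193.91.126.187
  193.91.124.176/28 (193.91.124.176 - 193.91.124.191) does not contain 193.91.126.187
  193.91.126.0/25 (193.91.126.0 - 193.91.126.127) does not contain 193.91.126.187
  193.89.0.0/17 (193.89.0.0 - 193.89.127.255) does not contain 193.91.126.187
  193.91.128.0/17 (193.91.128.0 - 193.91.255.255) does not contain 193.91.126.187
  193.89.0.0/16 (193.89.0.0 - 193.89.255.255) does not contain 193.91.126.187
Longest matching prefix is /15 -> next hop ACCESS1.

ACCESS1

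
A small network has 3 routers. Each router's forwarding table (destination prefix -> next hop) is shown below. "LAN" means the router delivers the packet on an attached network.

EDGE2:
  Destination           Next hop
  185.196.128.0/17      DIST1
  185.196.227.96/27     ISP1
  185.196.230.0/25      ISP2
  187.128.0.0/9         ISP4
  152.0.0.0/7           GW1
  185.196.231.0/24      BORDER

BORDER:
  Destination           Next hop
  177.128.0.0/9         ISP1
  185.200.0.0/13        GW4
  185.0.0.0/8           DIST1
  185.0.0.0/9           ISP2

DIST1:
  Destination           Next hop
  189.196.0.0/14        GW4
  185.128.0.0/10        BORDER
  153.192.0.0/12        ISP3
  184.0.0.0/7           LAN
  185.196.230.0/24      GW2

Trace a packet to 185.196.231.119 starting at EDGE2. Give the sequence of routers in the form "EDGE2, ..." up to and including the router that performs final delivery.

EDGE2, BORDER, DIST1

At EDGE2: longest match for 185.196.231.119 is 185.196.231.0/24 -> BORDER
At BORDER: longest match for 185.196.231.119 is 185.0.0.0/8 -> DIST1
At DIST1: longest match for 185.196.231.119 is 184.0.0.0/7 -> LAN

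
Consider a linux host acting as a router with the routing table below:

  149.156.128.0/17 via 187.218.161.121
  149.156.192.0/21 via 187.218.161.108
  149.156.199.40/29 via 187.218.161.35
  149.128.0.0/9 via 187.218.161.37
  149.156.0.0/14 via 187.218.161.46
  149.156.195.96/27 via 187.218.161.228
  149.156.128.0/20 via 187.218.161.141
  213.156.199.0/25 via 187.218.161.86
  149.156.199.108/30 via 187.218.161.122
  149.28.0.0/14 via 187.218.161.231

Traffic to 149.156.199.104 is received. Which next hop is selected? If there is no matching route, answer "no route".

Routes whose prefix contains 149.156.199.104:
  149.128.0.0/9 (149.128.0.0 - 149.255.255.255) -> 187.218.161.37
  149.156.0.0/14 (149.156.0.0 - 149.159.255.255) -> 187.218.161.46
  149.156.128.0/17 (149.156.128.0 - 149.156.255.255) -> 187.218.161.121
  149.156.192.0/21 (149.156.192.0 - 149.156.199.255) -> 187.218.161.108
More-specific entries that do NOT match:
  149.156.199.108/30 (149.156.199.108 - 149.156.199.111) does not contain 149.156.199.104
  149.156.199.40/29 (149.156.199.40 - 149.156.199.47) does not contain 149.156.199.104
  149.156.195.96/27 (149.156.195.96 - 149.156.195.127) does not contain 149.156.199.104
  213.156.199.0/25 (213.156.199.0 - 213.156.199.127) does not contain 149.156.199.104
Longest matching prefix is /21 -> next hop 187.218.161.108.

187.218.161.108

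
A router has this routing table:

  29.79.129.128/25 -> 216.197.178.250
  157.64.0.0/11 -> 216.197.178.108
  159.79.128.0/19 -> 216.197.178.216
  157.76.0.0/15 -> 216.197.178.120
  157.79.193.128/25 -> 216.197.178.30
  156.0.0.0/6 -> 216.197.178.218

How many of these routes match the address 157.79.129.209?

Prefixes containing 157.79.129.209:
  156.0.0.0/6 (156.0.0.0 - 159.255.255.255)
  157.64.0.0/11 (157.64.0.0 - 157.95.255.255)
Total matching entries: 2.

2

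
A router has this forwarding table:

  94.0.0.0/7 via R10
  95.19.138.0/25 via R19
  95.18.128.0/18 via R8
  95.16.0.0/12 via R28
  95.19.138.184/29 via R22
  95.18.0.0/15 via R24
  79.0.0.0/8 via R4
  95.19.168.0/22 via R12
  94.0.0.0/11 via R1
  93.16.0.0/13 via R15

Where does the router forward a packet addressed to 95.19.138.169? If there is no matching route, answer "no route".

R24

Routes whose prefix contains 95.19.138.169:
  94.0.0.0/7 (94.0.0.0 - 95.255.255.255) -> R10
  95.16.0.0/12 (95.16.0.0 - 95.31.255.255) -> R28
  95.18.0.0/15 (95.18.0.0 - 95.19.255.255) -> R24
More-specific entries that do NOT match:
  95.19.138.184/29 (95.19.138.184 - 95.19.138.191) does not contain 95.19.138.169
  95.19.138.0/25 (95.19.138.0 - 95.19.138.127) does not contain 95.19.138.169
  95.19.168.0/22 (95.19.168.0 - 95.19.171.255) does not contain 95.19.138.169
  95.18.128.0/18 (95.18.128.0 - 95.18.191.255) does not contain 95.19.138.169
Longest matching prefix is /15 -> next hop R24.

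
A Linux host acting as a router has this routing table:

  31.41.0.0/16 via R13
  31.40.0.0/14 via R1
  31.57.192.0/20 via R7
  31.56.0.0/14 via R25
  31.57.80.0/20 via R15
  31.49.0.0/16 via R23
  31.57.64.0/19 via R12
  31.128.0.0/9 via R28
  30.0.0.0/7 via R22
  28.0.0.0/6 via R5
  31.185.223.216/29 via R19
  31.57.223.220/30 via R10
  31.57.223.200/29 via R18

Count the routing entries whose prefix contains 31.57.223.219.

3

Prefixes containing 31.57.223.219:
  28.0.0.0/6 (28.0.0.0 - 31.255.255.255)
  30.0.0.0/7 (30.0.0.0 - 31.255.255.255)
  31.56.0.0/14 (31.56.0.0 - 31.59.255.255)
Total matching entries: 3.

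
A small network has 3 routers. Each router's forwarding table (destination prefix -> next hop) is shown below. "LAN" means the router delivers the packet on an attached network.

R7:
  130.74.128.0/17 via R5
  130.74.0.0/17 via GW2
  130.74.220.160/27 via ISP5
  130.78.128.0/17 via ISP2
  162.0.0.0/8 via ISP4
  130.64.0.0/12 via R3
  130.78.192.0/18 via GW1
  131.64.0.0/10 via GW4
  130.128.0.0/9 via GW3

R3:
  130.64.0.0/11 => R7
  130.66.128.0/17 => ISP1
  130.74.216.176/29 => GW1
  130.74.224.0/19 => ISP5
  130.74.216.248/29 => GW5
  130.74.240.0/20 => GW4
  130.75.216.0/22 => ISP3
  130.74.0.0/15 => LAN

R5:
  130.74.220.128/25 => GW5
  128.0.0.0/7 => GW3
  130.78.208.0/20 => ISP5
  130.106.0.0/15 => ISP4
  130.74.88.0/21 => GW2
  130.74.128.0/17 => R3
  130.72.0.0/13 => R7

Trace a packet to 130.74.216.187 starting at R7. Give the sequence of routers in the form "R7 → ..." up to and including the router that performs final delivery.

R7 → R5 → R3

At R7: longest match for 130.74.216.187 is 130.74.128.0/17 -> R5
At R5: longest match for 130.74.216.187 is 130.74.128.0/17 -> R3
At R3: longest match for 130.74.216.187 is 130.74.0.0/15 -> LAN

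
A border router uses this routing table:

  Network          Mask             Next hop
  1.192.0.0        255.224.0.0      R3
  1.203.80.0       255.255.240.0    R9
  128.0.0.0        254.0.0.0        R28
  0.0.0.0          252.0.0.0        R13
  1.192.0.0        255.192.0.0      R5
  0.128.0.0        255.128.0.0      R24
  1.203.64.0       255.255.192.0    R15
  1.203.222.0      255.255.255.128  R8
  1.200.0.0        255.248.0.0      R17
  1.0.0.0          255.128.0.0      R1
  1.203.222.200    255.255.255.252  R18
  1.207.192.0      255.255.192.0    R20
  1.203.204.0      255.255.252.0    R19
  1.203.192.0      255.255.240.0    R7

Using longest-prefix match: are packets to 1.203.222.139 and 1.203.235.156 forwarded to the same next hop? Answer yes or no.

yes

1.203.222.139: longest match 1.200.0.0/13 -> R17
1.203.235.156: longest match 1.200.0.0/13 -> R17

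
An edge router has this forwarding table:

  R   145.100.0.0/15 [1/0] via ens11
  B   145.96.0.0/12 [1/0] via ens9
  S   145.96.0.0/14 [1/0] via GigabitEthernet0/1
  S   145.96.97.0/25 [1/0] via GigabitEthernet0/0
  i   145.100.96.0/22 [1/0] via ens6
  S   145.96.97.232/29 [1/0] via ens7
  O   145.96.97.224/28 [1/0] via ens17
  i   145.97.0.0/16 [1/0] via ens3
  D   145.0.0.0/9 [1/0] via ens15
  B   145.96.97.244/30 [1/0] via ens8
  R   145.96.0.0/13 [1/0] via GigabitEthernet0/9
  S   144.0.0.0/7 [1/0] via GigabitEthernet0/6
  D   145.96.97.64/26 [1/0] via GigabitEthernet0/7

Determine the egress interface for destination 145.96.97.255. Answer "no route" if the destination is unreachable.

Routes whose prefix contains 145.96.97.255:
  144.0.0.0/7 (144.0.0.0 - 145.255.255.255) -> GigabitEthernet0/6
  145.0.0.0/9 (145.0.0.0 - 145.127.255.255) -> ens15
  145.96.0.0/12 (145.96.0.0 - 145.111.255.255) -> ens9
  145.96.0.0/13 (145.96.0.0 - 145.103.255.255) -> GigabitEthernet0/9
  145.96.0.0/14 (145.96.0.0 - 145.99.255.255) -> GigabitEthernet0/1
More-specific entries that do NOT match:
  145.96.97.244/30 (145.96.97.244 - 145.96.97.247) does not contain 145.96.97.255
  145.96.97.232/29 (145.96.97.232 - 145.96.97.239) does not contain 145.96.97.255
  145.96.97.224/28 (145.96.97.224 - 145.96.97.239) does not contain 145.96.97.255
  145.96.97.64/26 (145.96.97.64 - 145.96.97.127) does not contain 145.96.97.255
  145.96.97.0/25 (145.96.97.0 - 145.96.97.127) does not contain 145.96.97.255
  145.100.96.0/22 (145.100.96.0 - 145.100.99.255) does not contain 145.96.97.255
  145.97.0.0/16 (145.97.0.0 - 145.97.255.255) does not contain 145.96.97.255
  145.100.0.0/15 (145.100.0.0 - 145.101.255.255) does not contain 145.96.97.255
Longest matching prefix is /14 -> interface GigabitEthernet0/1.

GigabitEthernet0/1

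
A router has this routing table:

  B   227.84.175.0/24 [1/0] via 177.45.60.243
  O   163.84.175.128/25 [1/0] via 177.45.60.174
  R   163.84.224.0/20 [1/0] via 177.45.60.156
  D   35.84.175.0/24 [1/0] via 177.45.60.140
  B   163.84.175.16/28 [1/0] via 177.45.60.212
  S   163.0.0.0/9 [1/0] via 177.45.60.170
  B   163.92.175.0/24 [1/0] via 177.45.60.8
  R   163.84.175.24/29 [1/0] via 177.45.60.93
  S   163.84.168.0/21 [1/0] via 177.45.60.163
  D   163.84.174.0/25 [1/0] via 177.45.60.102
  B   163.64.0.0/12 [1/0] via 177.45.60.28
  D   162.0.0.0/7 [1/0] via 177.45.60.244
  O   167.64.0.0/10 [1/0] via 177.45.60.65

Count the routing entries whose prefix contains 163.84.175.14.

Prefixes containing 163.84.175.14:
  162.0.0.0/7 (162.0.0.0 - 163.255.255.255)
  163.0.0.0/9 (163.0.0.0 - 163.127.255.255)
  163.84.168.0/21 (163.84.168.0 - 163.84.175.255)
Total matching entries: 3.

3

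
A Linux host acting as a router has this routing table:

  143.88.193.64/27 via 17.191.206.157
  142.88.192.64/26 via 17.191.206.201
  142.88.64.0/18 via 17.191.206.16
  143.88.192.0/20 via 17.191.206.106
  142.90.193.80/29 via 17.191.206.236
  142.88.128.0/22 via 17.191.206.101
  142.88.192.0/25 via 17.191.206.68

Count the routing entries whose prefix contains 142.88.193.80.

0

No listed prefix contains 142.88.193.80.
Total matching entries: 0.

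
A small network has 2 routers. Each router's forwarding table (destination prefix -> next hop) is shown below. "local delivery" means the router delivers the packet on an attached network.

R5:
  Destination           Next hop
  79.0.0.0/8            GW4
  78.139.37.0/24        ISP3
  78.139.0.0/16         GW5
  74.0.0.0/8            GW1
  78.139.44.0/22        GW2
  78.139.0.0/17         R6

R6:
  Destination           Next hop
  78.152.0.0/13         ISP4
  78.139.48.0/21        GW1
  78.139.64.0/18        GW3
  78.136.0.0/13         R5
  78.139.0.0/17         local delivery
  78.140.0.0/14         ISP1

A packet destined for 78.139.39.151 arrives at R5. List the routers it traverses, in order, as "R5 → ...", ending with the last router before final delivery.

At R5: longest match for 78.139.39.151 is 78.139.0.0/17 -> R6
At R6: longest match for 78.139.39.151 is 78.139.0.0/17 -> local delivery

R5 → R6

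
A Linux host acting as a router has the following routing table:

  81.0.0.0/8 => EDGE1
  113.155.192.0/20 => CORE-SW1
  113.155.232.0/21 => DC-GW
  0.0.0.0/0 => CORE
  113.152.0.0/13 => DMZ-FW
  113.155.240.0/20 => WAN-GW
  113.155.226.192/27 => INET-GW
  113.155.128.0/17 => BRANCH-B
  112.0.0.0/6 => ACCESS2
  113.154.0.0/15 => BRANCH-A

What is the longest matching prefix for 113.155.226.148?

113.155.128.0/17

Entries matching 113.155.226.148:
  0.0.0.0/0 (default, matches everything)
  112.0.0.0/6 (112.0.0.0 - 115.255.255.255)
  113.152.0.0/13 (113.152.0.0 - 113.159.255.255)
  113.154.0.0/15 (113.154.0.0 - 113.155.255.255)
  113.155.128.0/17 (113.155.128.0 - 113.155.255.255)
Most specific is 113.155.128.0/17.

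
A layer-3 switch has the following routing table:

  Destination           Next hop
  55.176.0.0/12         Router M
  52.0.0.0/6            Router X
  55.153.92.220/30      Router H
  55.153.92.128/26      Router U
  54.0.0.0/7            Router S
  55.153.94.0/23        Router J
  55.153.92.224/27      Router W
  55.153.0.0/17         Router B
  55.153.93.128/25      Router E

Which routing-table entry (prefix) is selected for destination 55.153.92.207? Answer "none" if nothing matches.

Entries matching 55.153.92.207:
  52.0.0.0/6 (52.0.0.0 - 55.255.255.255)
  54.0.0.0/7 (54.0.0.0 - 55.255.255.255)
  55.153.0.0/17 (55.153.0.0 - 55.153.127.255)
Most specific is 55.153.0.0/17.

55.153.0.0/17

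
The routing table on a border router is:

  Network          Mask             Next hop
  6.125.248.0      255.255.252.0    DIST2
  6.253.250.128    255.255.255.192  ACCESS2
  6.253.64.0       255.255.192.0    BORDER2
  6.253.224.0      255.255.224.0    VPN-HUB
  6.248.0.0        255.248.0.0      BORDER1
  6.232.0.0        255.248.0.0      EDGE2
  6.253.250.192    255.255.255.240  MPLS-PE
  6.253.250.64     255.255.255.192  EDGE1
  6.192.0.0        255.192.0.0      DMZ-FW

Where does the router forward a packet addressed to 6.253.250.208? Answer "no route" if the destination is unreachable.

VPN-HUB

Routes whose prefix contains 6.253.250.208:
  6.192.0.0/10 (6.192.0.0 - 6.255.255.255) -> DMZ-FW
  6.248.0.0/13 (6.248.0.0 - 6.255.255.255) -> BORDER1
  6.253.224.0/19 (6.253.224.0 - 6.253.255.255) -> VPN-HUB
More-specific entries that do NOT match:
  6.253.250.192/28 (6.253.250.192 - 6.253.250.207) does not contain 6.253.250.208
  6.253.250.128/26 (6.253.250.128 - 6.253.250.191) does not contain 6.253.250.208
  6.253.250.64/26 (6.253.250.64 - 6.253.250.127) does not contain 6.253.250.208
  6.125.248.0/22 (6.125.248.0 - 6.125.251.255) does not contain 6.253.250.208
Longest matching prefix is /19 -> next hop VPN-HUB.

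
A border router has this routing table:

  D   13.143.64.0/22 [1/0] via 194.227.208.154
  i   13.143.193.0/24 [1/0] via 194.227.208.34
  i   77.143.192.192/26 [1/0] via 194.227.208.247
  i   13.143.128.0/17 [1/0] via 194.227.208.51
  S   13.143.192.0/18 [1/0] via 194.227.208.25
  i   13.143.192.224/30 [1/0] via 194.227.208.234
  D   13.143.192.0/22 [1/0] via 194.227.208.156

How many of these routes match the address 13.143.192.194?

3

Prefixes containing 13.143.192.194:
  13.143.128.0/17 (13.143.128.0 - 13.143.255.255)
  13.143.192.0/18 (13.143.192.0 - 13.143.255.255)
  13.143.192.0/22 (13.143.192.0 - 13.143.195.255)
Total matching entries: 3.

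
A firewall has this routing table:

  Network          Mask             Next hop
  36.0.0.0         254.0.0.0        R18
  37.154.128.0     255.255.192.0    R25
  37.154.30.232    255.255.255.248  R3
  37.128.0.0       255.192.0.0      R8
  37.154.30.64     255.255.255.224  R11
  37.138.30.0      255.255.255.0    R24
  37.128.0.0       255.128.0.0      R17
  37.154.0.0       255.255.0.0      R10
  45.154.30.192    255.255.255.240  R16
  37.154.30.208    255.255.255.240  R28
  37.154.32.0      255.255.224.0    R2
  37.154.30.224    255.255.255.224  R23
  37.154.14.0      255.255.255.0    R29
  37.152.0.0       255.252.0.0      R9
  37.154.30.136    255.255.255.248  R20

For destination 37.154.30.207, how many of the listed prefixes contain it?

5

Prefixes containing 37.154.30.207:
  36.0.0.0/7 (36.0.0.0 - 37.255.255.255)
  37.128.0.0/9 (37.128.0.0 - 37.255.255.255)
  37.128.0.0/10 (37.128.0.0 - 37.191.255.255)
  37.152.0.0/14 (37.152.0.0 - 37.155.255.255)
  37.154.0.0/16 (37.154.0.0 - 37.154.255.255)
Total matching entries: 5.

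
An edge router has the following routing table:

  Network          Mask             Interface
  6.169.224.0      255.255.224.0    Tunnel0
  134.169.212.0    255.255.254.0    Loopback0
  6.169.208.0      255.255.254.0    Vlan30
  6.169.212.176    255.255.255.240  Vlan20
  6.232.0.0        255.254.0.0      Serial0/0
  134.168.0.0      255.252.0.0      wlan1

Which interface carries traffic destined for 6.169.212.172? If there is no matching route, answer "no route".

no route

No entry's prefix contains 6.169.212.172; there is no default route.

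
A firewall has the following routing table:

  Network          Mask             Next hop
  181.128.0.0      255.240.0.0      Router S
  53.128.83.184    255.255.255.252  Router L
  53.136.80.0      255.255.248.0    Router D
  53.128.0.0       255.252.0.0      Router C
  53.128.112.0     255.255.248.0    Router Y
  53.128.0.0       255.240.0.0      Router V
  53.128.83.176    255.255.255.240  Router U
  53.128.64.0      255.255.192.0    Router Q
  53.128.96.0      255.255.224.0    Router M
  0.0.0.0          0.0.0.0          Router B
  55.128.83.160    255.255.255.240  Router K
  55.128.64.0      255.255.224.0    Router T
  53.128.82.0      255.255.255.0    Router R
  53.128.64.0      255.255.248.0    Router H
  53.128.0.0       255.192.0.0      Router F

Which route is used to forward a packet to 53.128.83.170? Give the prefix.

Entries matching 53.128.83.170:
  0.0.0.0/0 (default, matches everything)
  53.128.0.0/10 (53.128.0.0 - 53.191.255.255)
  53.128.0.0/12 (53.128.0.0 - 53.143.255.255)
  53.128.0.0/14 (53.128.0.0 - 53.131.255.255)
  53.128.64.0/18 (53.128.64.0 - 53.128.127.255)
Most specific is 53.128.64.0/18.

53.128.64.0/18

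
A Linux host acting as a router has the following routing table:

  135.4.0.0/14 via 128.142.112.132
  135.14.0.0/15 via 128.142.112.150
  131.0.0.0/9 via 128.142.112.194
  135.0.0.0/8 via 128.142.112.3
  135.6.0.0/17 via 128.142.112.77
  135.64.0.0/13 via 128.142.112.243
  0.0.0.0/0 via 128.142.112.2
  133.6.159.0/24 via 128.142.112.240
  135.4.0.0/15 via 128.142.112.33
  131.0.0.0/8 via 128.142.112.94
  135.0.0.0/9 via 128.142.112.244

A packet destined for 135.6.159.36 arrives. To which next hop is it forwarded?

Routes whose prefix contains 135.6.159.36:
  0.0.0.0/0 (default, matches everything) -> 128.142.112.2
  135.0.0.0/8 (135.0.0.0 - 135.255.255.255) -> 128.142.112.3
  135.0.0.0/9 (135.0.0.0 - 135.127.255.255) -> 128.142.112.244
  135.4.0.0/14 (135.4.0.0 - 135.7.255.255) -> 128.142.112.132
More-specific entries that do NOT match:
  133.6.159.0/24 (133.6.159.0 - 133.6.159.255) does not contain 135.6.159.36
  135.6.0.0/17 (135.6.0.0 - 135.6.127.255) does not contain 135.6.159.36
  135.14.0.0/15 (135.14.0.0 - 135.15.255.255) does not contain 135.6.159.36
  135.4.0.0/15 (135.4.0.0 - 135.5.255.255) does not contain 135.6.159.36
Longest matching prefix is /14 -> next hop 128.142.112.132.

128.142.112.132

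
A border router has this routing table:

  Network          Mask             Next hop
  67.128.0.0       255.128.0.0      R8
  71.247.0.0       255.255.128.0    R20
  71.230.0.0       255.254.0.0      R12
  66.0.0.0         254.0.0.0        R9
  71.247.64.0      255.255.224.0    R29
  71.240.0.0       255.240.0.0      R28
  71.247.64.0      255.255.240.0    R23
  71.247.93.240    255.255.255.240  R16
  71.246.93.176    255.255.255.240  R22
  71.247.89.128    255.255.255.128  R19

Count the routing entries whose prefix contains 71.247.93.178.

Prefixes containing 71.247.93.178:
  71.240.0.0/12 (71.240.0.0 - 71.255.255.255)
  71.247.0.0/17 (71.247.0.0 - 71.247.127.255)
  71.247.64.0/19 (71.247.64.0 - 71.247.95.255)
Total matching entries: 3.

3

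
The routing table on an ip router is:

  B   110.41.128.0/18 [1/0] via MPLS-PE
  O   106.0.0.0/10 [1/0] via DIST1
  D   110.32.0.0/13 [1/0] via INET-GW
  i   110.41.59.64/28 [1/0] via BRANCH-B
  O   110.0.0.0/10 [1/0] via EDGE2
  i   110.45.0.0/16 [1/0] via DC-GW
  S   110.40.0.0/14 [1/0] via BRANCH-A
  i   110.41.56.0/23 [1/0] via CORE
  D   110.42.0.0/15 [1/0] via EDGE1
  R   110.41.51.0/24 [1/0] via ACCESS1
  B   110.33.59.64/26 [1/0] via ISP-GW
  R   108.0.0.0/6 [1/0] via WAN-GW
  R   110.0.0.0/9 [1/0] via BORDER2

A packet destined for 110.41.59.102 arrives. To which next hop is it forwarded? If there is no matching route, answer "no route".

BRANCH-A

Routes whose prefix contains 110.41.59.102:
  108.0.0.0/6 (108.0.0.0 - 111.255.255.255) -> WAN-GW
  110.0.0.0/9 (110.0.0.0 - 110.127.255.255) -> BORDER2
  110.0.0.0/10 (110.0.0.0 - 110.63.255.255) -> EDGE2
  110.40.0.0/14 (110.40.0.0 - 110.43.255.255) -> BRANCH-A
More-specific entries that do NOT match:
  110.41.59.64/28 (110.41.59.64 - 110.41.59.79) does not contain 110.41.59.102
  110.33.59.64/26 (110.33.59.64 - 110.33.59.127) does not contain 110.41.59.102
  110.41.51.0/24 (110.41.51.0 - 110.41.51.255) does not contain 110.41.59.102
  110.41.56.0/23 (110.41.56.0 - 110.41.57.255) does not contain 110.41.59.102
  110.41.128.0/18 (110.41.128.0 - 110.41.191.255) does not contain 110.41.59.102
  110.45.0.0/16 (110.45.0.0 - 110.45.255.255) does not contain 110.41.59.102
  110.42.0.0/15 (110.42.0.0 - 110.43.255.255) does not contain 110.41.59.102
Longest matching prefix is /14 -> next hop BRANCH-A.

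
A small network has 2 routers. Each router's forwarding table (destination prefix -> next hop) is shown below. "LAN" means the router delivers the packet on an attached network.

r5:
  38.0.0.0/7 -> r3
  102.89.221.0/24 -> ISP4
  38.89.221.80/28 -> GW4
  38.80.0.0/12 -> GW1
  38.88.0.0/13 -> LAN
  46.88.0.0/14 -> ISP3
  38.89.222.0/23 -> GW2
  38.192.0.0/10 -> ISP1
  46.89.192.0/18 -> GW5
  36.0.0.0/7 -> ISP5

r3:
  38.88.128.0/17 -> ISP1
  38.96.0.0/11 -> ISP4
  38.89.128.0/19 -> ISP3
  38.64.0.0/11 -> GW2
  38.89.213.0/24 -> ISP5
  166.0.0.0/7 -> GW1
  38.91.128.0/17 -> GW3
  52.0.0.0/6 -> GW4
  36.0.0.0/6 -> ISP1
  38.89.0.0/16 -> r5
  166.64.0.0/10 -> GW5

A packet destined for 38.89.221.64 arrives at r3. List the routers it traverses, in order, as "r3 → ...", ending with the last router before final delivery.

r3 → r5

At r3: longest match for 38.89.221.64 is 38.89.0.0/16 -> r5
At r5: longest match for 38.89.221.64 is 38.88.0.0/13 -> LAN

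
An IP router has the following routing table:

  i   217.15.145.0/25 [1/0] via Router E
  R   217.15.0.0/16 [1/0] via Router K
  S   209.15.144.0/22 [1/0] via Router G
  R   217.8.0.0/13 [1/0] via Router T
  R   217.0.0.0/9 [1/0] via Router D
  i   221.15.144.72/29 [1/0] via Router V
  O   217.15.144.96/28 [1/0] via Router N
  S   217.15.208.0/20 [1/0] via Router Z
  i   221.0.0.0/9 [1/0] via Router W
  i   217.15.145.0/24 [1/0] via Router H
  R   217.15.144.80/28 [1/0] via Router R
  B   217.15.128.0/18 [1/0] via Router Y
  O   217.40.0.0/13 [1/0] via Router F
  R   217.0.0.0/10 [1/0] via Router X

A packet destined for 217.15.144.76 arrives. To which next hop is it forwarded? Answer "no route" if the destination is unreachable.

Routes whose prefix contains 217.15.144.76:
  217.0.0.0/9 (217.0.0.0 - 217.127.255.255) -> Router D
  217.0.0.0/10 (217.0.0.0 - 217.63.255.255) -> Router X
  217.8.0.0/13 (217.8.0.0 - 217.15.255.255) -> Router T
  217.15.0.0/16 (217.15.0.0 - 217.15.255.255) -> Router K
  217.15.128.0/18 (217.15.128.0 - 217.15.191.255) -> Router Y
More-specific entries that do NOT match:
  221.15.144.72/29 (221.15.144.72 - 221.15.144.79) does not contain 217.15.144.76
  217.15.144.96/28 (217.15.144.96 - 217.15.144.111) does not contain 217.15.144.76
  217.15.144.80/28 (217.15.144.80 - 217.15.144.95) does not contain 217.15.144.76
  217.15.145.0/25 (217.15.145.0 - 217.15.145.127) does not contain 217.15.144.76
  217.15.145.0/24 (217.15.145.0 - 217.15.145.255) does not contain 217.15.144.76
  209.15.144.0/22 (209.15.144.0 - 209.15.147.255) does not contain 217.15.144.76
  217.15.208.0/20 (217.15.208.0 - 217.15.223.255) does not contain 217.15.144.76
Longest matching prefix is /18 -> next hop Router Y.

Router Y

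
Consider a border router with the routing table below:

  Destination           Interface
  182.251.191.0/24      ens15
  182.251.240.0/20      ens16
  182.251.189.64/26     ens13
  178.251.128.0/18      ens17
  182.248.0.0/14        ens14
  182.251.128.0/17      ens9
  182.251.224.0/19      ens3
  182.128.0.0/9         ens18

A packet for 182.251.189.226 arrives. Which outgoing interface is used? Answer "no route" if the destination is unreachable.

Routes whose prefix contains 182.251.189.226:
  182.128.0.0/9 (182.128.0.0 - 182.255.255.255) -> ens18
  182.248.0.0/14 (182.248.0.0 - 182.251.255.255) -> ens14
  182.251.128.0/17 (182.251.128.0 - 182.251.255.255) -> ens9
More-specific entries that do NOT match:
  182.251.189.64/26 (182.251.189.64 - 182.251.189.127) does not contain 182.251.189.226
  182.251.191.0/24 (182.251.191.0 - 182.251.191.255) does not contain 182.251.189.226
  182.251.240.0/20 (182.251.240.0 - 182.251.255.255) does not contain 182.251.189.226
  182.251.224.0/19 (182.251.224.0 - 182.251.255.255) does not contain 182.251.189.226
  178.251.128.0/18 (178.251.128.0 - 178.251.191.255) does not contain 182.251.189.226
Longest matching prefix is /17 -> interface ens9.

ens9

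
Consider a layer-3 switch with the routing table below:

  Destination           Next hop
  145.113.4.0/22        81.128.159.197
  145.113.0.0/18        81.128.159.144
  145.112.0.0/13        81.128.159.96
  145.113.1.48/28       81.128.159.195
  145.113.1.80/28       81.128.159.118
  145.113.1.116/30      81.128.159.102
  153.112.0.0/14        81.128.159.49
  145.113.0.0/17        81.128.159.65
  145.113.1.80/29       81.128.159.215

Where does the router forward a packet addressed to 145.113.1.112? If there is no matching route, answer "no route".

81.128.159.144

Routes whose prefix contains 145.113.1.112:
  145.112.0.0/13 (145.112.0.0 - 145.119.255.255) -> 81.128.159.96
  145.113.0.0/17 (145.113.0.0 - 145.113.127.255) -> 81.128.159.65
  145.113.0.0/18 (145.113.0.0 - 145.113.63.255) -> 81.128.159.144
More-specific entries that do NOT match:
  145.113.1.116/30 (145.113.1.116 - 145.113.1.119) does not contain 145.113.1.112
  145.113.1.80/29 (145.113.1.80 - 145.113.1.87) does not contain 145.113.1.112
  145.113.1.48/28 (145.113.1.48 - 145.113.1.63) does not contain 145.113.1.112
  145.113.1.80/28 (145.113.1.80 - 145.113.1.95) does not contain 145.113.1.112
  145.113.4.0/22 (145.113.4.0 - 145.113.7.255) does not contain 145.113.1.112
Longest matching prefix is /18 -> next hop 81.128.159.144.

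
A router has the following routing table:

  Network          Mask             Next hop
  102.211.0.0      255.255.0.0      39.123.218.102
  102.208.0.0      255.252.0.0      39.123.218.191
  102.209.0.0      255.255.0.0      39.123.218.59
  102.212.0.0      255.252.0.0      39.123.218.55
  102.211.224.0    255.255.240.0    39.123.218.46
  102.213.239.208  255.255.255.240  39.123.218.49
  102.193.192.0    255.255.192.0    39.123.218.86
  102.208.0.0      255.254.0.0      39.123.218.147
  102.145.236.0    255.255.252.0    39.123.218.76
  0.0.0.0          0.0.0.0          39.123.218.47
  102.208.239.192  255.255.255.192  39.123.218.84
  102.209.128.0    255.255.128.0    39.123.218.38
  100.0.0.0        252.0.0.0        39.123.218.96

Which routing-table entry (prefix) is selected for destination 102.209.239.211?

Entries matching 102.209.239.211:
  0.0.0.0/0 (default, matches everything)
  100.0.0.0/6 (100.0.0.0 - 103.255.255.255)
  102.208.0.0/14 (102.208.0.0 - 102.211.255.255)
  102.208.0.0/15 (102.208.0.0 - 102.209.255.255)
  102.209.0.0/16 (102.209.0.0 - 102.209.255.255)
  102.209.128.0/17 (102.209.128.0 - 102.209.255.255)
Most specific is 102.209.128.0/17.

102.209.128.0/17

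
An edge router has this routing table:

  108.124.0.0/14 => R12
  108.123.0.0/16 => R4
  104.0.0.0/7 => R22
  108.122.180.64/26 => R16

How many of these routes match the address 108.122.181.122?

No listed prefix contains 108.122.181.122.
Total matching entries: 0.

0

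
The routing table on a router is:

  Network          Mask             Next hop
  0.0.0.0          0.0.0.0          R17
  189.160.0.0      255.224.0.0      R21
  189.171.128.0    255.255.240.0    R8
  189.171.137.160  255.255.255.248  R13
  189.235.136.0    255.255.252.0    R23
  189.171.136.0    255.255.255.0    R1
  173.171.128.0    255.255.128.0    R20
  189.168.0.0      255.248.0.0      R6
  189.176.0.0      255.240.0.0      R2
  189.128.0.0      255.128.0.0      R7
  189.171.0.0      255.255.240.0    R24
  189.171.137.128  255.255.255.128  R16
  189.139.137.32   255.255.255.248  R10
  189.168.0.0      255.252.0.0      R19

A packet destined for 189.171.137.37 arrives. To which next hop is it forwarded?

R8

Routes whose prefix contains 189.171.137.37:
  0.0.0.0/0 (default, matches everything) -> R17
  189.128.0.0/9 (189.128.0.0 - 189.255.255.255) -> R7
  189.160.0.0/11 (189.160.0.0 - 189.191.255.255) -> R21
  189.168.0.0/13 (189.168.0.0 - 189.175.255.255) -> R6
  189.168.0.0/14 (189.168.0.0 - 189.171.255.255) -> R19
  189.171.128.0/20 (189.171.128.0 - 189.171.143.255) -> R8
More-specific entries that do NOT match:
  189.171.137.160/29 (189.171.137.160 - 189.171.137.167) does not contain 189.171.137.37
  189.139.137.32/29 (189.139.137.32 - 189.139.137.39) does not contain 189.171.137.37
  189.171.137.128/25 (189.171.137.128 - 189.171.137.255) does not contain 189.171.137.37
  189.171.136.0/24 (189.171.136.0 - 189.171.136.255) does not contain 189.171.137.37
  189.235.136.0/22 (189.235.136.0 - 189.235.139.255) does not contain 189.171.137.37
Longest matching prefix is /20 -> next hop R8.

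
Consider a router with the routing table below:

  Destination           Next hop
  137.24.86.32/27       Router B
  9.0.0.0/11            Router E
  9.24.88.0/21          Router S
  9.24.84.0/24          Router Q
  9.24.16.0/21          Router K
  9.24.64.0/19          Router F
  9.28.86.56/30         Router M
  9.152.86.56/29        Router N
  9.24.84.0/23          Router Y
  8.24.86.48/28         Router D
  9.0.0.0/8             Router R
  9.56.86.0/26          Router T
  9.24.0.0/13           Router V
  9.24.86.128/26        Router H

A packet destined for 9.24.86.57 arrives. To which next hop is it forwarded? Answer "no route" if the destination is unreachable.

Router F

Routes whose prefix contains 9.24.86.57:
  9.0.0.0/8 (9.0.0.0 - 9.255.255.255) -> Router R
  9.0.0.0/11 (9.0.0.0 - 9.31.255.255) -> Router E
  9.24.0.0/13 (9.24.0.0 - 9.31.255.255) -> Router V
  9.24.64.0/19 (9.24.64.0 - 9.24.95.255) -> Router F
More-specific entries that do NOT match:
  9.28.86.56/30 (9.28.86.56 - 9.28.86.59) does not contain 9.24.86.57
  9.152.86.56/29 (9.152.86.56 - 9.152.86.63) does not contain 9.24.86.57
  8.24.86.48/28 (8.24.86.48 - 8.24.86.63) does not contain 9.24.86.57
  137.24.86.32/27 (137.24.86.32 - 137.24.86.63) does not contain 9.24.86.57
  9.56.86.0/26 (9.56.86.0 - 9.56.86.63) does not contain 9.24.86.57
  9.24.86.128/26 (9.24.86.128 - 9.24.86.191) does not contain 9.24.86.57
  9.24.84.0/24 (9.24.84.0 - 9.24.84.255) does not contain 9.24.86.57
  9.24.84.0/23 (9.24.84.0 - 9.24.85.255) does not contain 9.24.86.57
  9.24.88.0/21 (9.24.88.0 - 9.24.95.255) does not contain 9.24.86.57
  9.24.16.0/21 (9.24.16.0 - 9.24.23.255) does not contain 9.24.86.57
Longest matching prefix is /19 -> next hop Router F.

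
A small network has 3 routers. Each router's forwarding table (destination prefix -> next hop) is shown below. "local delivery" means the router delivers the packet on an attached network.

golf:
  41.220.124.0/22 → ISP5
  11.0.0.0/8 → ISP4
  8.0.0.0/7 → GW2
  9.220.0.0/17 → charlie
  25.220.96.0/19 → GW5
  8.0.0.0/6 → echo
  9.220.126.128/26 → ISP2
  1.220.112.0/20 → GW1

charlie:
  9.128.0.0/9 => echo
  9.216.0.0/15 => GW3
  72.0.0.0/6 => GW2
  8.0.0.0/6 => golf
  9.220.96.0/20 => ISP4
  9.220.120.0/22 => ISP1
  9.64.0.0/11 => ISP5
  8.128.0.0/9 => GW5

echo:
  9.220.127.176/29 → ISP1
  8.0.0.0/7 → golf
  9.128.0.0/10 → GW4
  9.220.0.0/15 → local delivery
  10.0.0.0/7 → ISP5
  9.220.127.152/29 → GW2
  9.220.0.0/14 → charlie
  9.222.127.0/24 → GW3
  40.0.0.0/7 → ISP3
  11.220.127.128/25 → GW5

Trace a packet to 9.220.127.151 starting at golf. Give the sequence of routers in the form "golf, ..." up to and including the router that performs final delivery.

golf, charlie, echo

At golf: longest match for 9.220.127.151 is 9.220.0.0/17 -> charlie
At charlie: longest match for 9.220.127.151 is 9.128.0.0/9 -> echo
At echo: longest match for 9.220.127.151 is 9.220.0.0/15 -> local delivery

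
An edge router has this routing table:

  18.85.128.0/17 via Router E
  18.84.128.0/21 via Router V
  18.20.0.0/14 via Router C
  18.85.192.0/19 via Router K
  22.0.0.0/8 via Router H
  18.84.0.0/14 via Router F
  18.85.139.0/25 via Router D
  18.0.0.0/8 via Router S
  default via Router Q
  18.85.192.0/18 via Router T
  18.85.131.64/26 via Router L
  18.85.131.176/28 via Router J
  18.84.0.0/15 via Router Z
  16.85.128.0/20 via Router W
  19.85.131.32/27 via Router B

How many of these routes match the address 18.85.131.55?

5

Prefixes containing 18.85.131.55:
  0.0.0.0/0 (default, matches everything)
  18.0.0.0/8 (18.0.0.0 - 18.255.255.255)
  18.84.0.0/14 (18.84.0.0 - 18.87.255.255)
  18.84.0.0/15 (18.84.0.0 - 18.85.255.255)
  18.85.128.0/17 (18.85.128.0 - 18.85.255.255)
Total matching entries: 5.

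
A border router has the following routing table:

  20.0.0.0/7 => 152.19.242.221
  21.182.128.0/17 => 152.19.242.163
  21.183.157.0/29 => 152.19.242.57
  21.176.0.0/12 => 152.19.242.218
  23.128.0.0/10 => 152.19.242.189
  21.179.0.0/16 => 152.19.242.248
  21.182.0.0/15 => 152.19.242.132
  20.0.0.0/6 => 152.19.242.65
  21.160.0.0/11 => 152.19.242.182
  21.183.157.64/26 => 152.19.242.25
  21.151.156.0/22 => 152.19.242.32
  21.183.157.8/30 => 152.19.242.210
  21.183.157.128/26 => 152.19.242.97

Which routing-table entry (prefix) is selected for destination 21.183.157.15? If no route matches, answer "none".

21.182.0.0/15

Entries matching 21.183.157.15:
  20.0.0.0/6 (20.0.0.0 - 23.255.255.255)
  20.0.0.0/7 (20.0.0.0 - 21.255.255.255)
  21.160.0.0/11 (21.160.0.0 - 21.191.255.255)
  21.176.0.0/12 (21.176.0.0 - 21.191.255.255)
  21.182.0.0/15 (21.182.0.0 - 21.183.255.255)
Most specific is 21.182.0.0/15.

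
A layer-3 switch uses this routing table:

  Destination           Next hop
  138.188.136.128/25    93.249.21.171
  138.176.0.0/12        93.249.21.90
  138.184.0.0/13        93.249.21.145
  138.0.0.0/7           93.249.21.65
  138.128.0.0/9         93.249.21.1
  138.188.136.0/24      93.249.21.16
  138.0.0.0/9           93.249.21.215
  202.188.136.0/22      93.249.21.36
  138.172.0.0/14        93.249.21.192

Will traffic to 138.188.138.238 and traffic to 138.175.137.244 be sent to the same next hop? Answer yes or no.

no

138.188.138.238: longest match 138.184.0.0/13 -> 93.249.21.145
138.175.137.244: longest match 138.172.0.0/14 -> 93.249.21.192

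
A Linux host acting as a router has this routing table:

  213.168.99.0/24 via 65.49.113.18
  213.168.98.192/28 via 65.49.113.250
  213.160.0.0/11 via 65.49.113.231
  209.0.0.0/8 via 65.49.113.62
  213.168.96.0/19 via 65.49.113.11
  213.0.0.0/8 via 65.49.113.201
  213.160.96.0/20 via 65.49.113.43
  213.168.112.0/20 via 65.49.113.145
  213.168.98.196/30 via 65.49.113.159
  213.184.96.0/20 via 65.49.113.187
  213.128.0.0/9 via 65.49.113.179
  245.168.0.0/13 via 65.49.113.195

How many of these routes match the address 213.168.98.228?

Prefixes containing 213.168.98.228:
  213.0.0.0/8 (213.0.0.0 - 213.255.255.255)
  213.128.0.0/9 (213.128.0.0 - 213.255.255.255)
  213.160.0.0/11 (213.160.0.0 - 213.191.255.255)
  213.168.96.0/19 (213.168.96.0 - 213.168.127.255)
Total matching entries: 4.

4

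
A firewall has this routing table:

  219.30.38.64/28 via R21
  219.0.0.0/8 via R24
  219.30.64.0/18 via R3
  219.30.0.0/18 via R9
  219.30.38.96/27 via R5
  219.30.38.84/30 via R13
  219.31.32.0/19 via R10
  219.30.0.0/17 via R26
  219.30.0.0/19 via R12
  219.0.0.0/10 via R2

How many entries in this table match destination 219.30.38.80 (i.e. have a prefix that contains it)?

Prefixes containing 219.30.38.80:
  219.0.0.0/8 (219.0.0.0 - 219.255.255.255)
  219.0.0.0/10 (219.0.0.0 - 219.63.255.255)
  219.30.0.0/17 (219.30.0.0 - 219.30.127.255)
  219.30.0.0/18 (219.30.0.0 - 219.30.63.255)
Total matching entries: 4.

4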